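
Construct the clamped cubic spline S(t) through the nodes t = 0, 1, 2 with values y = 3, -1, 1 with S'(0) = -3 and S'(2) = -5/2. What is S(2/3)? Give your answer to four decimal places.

-0.1667

Write M_i for S''(x_i). With h_i = 1, 1 and divided differences Δ_i = -4, 2, the continuity of S' gives the tridiagonal system
  1·M_0 + 4·M_1 + 1·M_2 = 6(Δ_1 - Δ_0) = 36
Clamped end conditions give two more equations: 2h_0·M_0 + h_0·M_1 = 6(Δ_0 - S'(0)) = -6 and h_1·M_1 + 2h_1·M_2 = 6(S'(2) - Δ_1) = -27.
Solving: M_0 = -47/4, M_1 = 35/2, M_2 = -89/4.
On [0, 1], S(t) = 3 - 3·t - 47/8·t² + 39/8·t³.
With t = 2/3: S(2/3) = -1/6.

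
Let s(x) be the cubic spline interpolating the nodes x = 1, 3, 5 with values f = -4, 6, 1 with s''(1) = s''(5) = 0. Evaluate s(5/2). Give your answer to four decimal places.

4.7305

Write M_i for s''(x_i). With h_i = 2, 2 and divided differences Δ_i = 5, -5/2, the continuity of s' gives the tridiagonal system
  2·M_0 + 8·M_1 + 2·M_2 = 6(Δ_1 - Δ_0) = -45
Natural end conditions: M_0 = M_2 = 0.
Solving: M_0 = 0, M_1 = -45/8, M_2 = 0.
On [1, 3], s(x) = -4 + 55/8·(x - 1) + 0·(x - 1)² - 15/32·(x - 1)³.
With (x - 1) = 3/2: s(5/2) = 1211/256.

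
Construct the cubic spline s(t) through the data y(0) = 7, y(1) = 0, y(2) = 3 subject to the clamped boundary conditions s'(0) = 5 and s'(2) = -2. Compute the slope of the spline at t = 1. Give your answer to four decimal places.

Put M_i = s'' at the i-th knot. Here h = (1, 1) and Δ = (-7, 3), so the interior equations h_(i-1)·M_(i-1) + 2(h_(i-1)+h_i)·M_i + h_i·M_(i+1) = 6(Δ_i − Δ_(i-1)) read
  1·M_0 + 4·M_1 + 1·M_2 = 6(Δ_1 - Δ_0) = 60
Clamped end conditions give two more equations: 2h_0·M_0 + h_0·M_1 = 6(Δ_0 - s'(0)) = -72 and h_1·M_1 + 2h_1·M_2 = 6(s'(2) - Δ_1) = -30.
Hence M_0 = -109/2, M_1 = 37, M_2 = -67/2.
On [1, 2], s'(t) = b_1 + 2c_1·(t - 1) + 3d_1·(t - 1)² with b_1 = Δ_1 - h_1(2M_1 + M_2)/6 = -15/4, c_1 = M_1/2 = 37/2, d_1 = (M_2 - M_1)/(6h_1) = -47/4. So s'(1) = -15/4.

-3.7500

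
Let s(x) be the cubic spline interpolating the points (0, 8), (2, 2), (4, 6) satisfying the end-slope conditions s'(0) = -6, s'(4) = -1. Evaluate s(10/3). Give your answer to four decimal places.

Write M_i for s''(x_i). With h_i = 2, 2 and divided differences Δ_i = -3, 2, the continuity of s' gives the tridiagonal system
  2·M_0 + 8·M_1 + 2·M_2 = 6(Δ_1 - Δ_0) = 30
Clamped end conditions give two more equations: 2h_0·M_0 + h_0·M_1 = 6(Δ_0 - s'(0)) = 18 and h_1·M_1 + 2h_1·M_2 = 6(s'(4) - Δ_1) = -18.
Solving the tridiagonal system: M_0 = 2, M_1 = 5, M_2 = -7.
On [2, 4], s(x) = 2 + 1·(x - 2) + 5/2·(x - 2)² - 1·(x - 2)³.
With (x - 2) = 4/3: s(10/3) = 146/27.

5.4074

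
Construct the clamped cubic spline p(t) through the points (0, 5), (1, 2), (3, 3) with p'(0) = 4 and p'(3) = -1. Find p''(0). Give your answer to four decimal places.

Put M_i = p'' at the i-th knot. Here h = (1, 2) and Δ = (-3, 1/2), so the interior equations h_(i-1)·M_(i-1) + 2(h_(i-1)+h_i)·M_i + h_i·M_(i+1) = 6(Δ_i − Δ_(i-1)) read
  1·M_0 + 6·M_1 + 2·M_2 = 6(Δ_1 - Δ_0) = 21
Clamped end conditions give two more equations: 2h_0·M_0 + h_0·M_1 = 6(Δ_0 - p'(0)) = -42 and h_1·M_1 + 2h_1·M_2 = 6(p'(3) - Δ_1) = -9.
Solving: M_0 = -157/6, M_1 = 31/3, M_2 = -89/12.

-26.1667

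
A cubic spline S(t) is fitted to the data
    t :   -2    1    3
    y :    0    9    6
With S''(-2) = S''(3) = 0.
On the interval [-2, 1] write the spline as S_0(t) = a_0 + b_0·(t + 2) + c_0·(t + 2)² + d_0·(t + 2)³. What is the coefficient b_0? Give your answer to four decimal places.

4.3500

Let M_i = S''(x_i). Step sizes h_i = 3, 2; slopes of the chords Δ_i = (y_(i+1) - y_i)/h_i = 3, -3/2.
  3·M_0 + 10·M_1 + 2·M_2 = 6(Δ_1 - Δ_0) = -27
Natural end conditions: M_0 = M_2 = 0.
Hence M_0 = 0, M_1 = -27/10, M_2 = 0.
On [-2, 1], with S_0(t) = a_0 + b_0·(t + 2) + c_0·(t + 2)² + d_0·(t + 2)³: c_0 = M_0/2 = 0, d_0 = (M_1 - M_0)/(6h_0) = -3/20, b_0 = Δ_0 - h_0(2M_0 + M_1)/6 = 87/20.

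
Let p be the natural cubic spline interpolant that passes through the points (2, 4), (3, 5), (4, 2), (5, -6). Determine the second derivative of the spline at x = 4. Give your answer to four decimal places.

Let M_i = p''(x_i). Step sizes h_i = 1, 1, 1; slopes of the chords Δ_i = (y_(i+1) - y_i)/h_i = 1, -3, -8.
  1·M_0 + 4·M_1 + 1·M_2 = 6(Δ_1 - Δ_0) = -24
  1·M_1 + 4·M_2 + 1·M_3 = 6(Δ_2 - Δ_1) = -30
Natural end conditions: M_0 = M_3 = 0.
Hence M_0 = 0, M_1 = -22/5, M_2 = -32/5, M_3 = 0.

-6.4000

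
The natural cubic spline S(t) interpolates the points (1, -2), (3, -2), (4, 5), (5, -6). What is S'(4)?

Put M_i = S'' at the i-th knot. Here h = (2, 1, 1) and Δ = (0, 7, -11), so the interior equations h_(i-1)·M_(i-1) + 2(h_(i-1)+h_i)·M_i + h_i·M_(i+1) = 6(Δ_i − Δ_(i-1)) read
  2·M_0 + 6·M_1 + 1·M_2 = 6(Δ_1 - Δ_0) = 42
  1·M_1 + 4·M_2 + 1·M_3 = 6(Δ_2 - Δ_1) = -108
Natural end conditions: M_0 = M_3 = 0.
Solving the tridiagonal system: M_0 = 0, M_1 = 12, M_2 = -30, M_3 = 0.
On [4, 5], S'(t) = b_2 + 2c_2·(t - 4) + 3d_2·(t - 4)² with b_2 = Δ_2 - h_2(2M_2 + M_3)/6 = -1, c_2 = M_2/2 = -15, d_2 = (M_3 - M_2)/(6h_2) = 5. So S'(4) = -1.

-1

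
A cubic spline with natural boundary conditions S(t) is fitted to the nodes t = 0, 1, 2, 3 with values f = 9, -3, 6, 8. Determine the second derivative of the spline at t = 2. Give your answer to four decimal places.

Write σ_i for S''(x_i). With h_i = 1, 1, 1 and divided differences Δ_i = -12, 9, 2, the continuity of S' gives the tridiagonal system
  1·σ_0 + 4·σ_1 + 1·σ_2 = 6(Δ_1 - Δ_0) = 126
  1·σ_1 + 4·σ_2 + 1·σ_3 = 6(Δ_2 - Δ_1) = -42
Natural end conditions: σ_0 = σ_3 = 0.
Solving the tridiagonal system: σ_0 = 0, σ_1 = 182/5, σ_2 = -98/5, σ_3 = 0.

-19.6000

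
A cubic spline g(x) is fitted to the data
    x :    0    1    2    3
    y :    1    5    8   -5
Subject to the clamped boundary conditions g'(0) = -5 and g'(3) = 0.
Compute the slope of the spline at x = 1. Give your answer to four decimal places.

8.9333

Let m_i = g''(x_i). Step sizes h_i = 1, 1, 1; slopes of the chords Δ_i = (y_(i+1) - y_i)/h_i = 4, 3, -13.
  1·m_0 + 4·m_1 + 1·m_2 = 6(Δ_1 - Δ_0) = -6
  1·m_1 + 4·m_2 + 1·m_3 = 6(Δ_2 - Δ_1) = -96
Clamped end conditions give two more equations: 2h_0·m_0 + h_0·m_1 = 6(Δ_0 - g'(0)) = 54 and h_2·m_2 + 2h_2·m_3 = 6(g'(3) - Δ_2) = 78.
Solving the tridiagonal system: m_0 = 392/15, m_1 = 26/15, m_2 = -586/15, m_3 = 878/15.
On [1, 2], g'(x) = b_1 + 2c_1·(x - 1) + 3d_1·(x - 1)² with b_1 = Δ_1 - h_1(2m_1 + m_2)/6 = 134/15, c_1 = m_1/2 = 13/15, d_1 = (m_2 - m_1)/(6h_1) = -34/5. So g'(1) = 134/15.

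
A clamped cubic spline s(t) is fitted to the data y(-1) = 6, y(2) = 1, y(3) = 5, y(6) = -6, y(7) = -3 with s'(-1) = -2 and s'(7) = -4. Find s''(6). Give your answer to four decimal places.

12.6759

With σ_i denoting the second derivative at x_i, h_i = 3, 1, 3, 1, and Δ_i = (y_(i+1) − y_i)/h_i = -5/3, 4, -11/3, 3:
  3·σ_0 + 8·σ_1 + 1·σ_2 = 6(Δ_1 - Δ_0) = 34
  1·σ_1 + 8·σ_2 + 3·σ_3 = 6(Δ_2 - Δ_1) = -46
  3·σ_2 + 8·σ_3 + 1·σ_4 = 6(Δ_3 - Δ_2) = 40
Clamped end conditions give two more equations: 2h_0·σ_0 + h_0·σ_1 = 6(Δ_0 - s'(-1)) = 2 and h_3·σ_3 + 2h_3·σ_4 = 6(s'(7) - Δ_3) = -42.
Hence σ_0 = -665/216, σ_1 = 737/108, σ_2 = -2453/216, σ_3 = 1369/108, σ_4 = -5905/216.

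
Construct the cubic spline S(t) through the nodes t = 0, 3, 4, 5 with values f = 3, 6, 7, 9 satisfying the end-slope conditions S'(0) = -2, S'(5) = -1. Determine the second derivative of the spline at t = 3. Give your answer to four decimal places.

With σ_i denoting the second derivative at x_i, h_i = 3, 1, 1, and Δ_i = (y_(i+1) − y_i)/h_i = 1, 1, 2:
  3·σ_0 + 8·σ_1 + 1·σ_2 = 6(Δ_1 - Δ_0) = 0
  1·σ_1 + 4·σ_2 + 1·σ_3 = 6(Δ_2 - Δ_1) = 6
Clamped end conditions give two more equations: 2h_0·σ_0 + h_0·σ_1 = 6(Δ_0 - S'(0)) = 18 and h_2·σ_2 + 2h_2·σ_3 = 6(S'(5) - Δ_2) = -18.
Forward elimination and back-substitution give σ_0 = 118/29, σ_1 = -62/29, σ_2 = 142/29, σ_3 = -332/29.

-2.1379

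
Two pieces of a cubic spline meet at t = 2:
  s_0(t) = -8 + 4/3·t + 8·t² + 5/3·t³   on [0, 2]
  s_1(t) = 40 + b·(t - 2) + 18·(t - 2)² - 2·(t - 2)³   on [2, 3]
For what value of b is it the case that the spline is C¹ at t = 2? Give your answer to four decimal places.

s_0'(t) = 4/3 + 16·t + 5·t², so s_0'(2) = 160/3. On the right, s_1'(2) = b, so b = 160/3.

53.3333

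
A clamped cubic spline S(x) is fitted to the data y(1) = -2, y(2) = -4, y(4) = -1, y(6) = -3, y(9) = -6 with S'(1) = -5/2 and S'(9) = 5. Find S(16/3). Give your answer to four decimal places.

-1.4444

Let m_i = S''(x_i). Step sizes h_i = 1, 2, 2, 3; slopes of the chords Δ_i = (y_(i+1) - y_i)/h_i = -2, 3/2, -1, -1.
  1·m_0 + 6·m_1 + 2·m_2 = 6(Δ_1 - Δ_0) = 21
  2·m_1 + 8·m_2 + 2·m_3 = 6(Δ_2 - Δ_1) = -15
  2·m_2 + 10·m_3 + 3·m_4 = 6(Δ_3 - Δ_2) = 0
Clamped end conditions give two more equations: 2h_0·m_0 + h_0·m_1 = 6(Δ_0 - S'(1)) = 3 and h_3·m_3 + 2h_3·m_4 = 6(S'(9) - Δ_3) = 36.
Solving the tridiagonal system: m_0 = -3/4, m_1 = 9/2, m_2 = -21/8, m_3 = -3/2, m_4 = 27/4.
On [4, 6], S(x) = -1 + 5/4·(x - 4) - 21/16·(x - 4)² + 3/32·(x - 4)³.
With (x - 4) = 4/3: S(16/3) = -13/9.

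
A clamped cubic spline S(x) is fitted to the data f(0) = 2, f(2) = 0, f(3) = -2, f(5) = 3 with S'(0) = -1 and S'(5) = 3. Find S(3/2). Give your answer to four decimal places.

0.8252

Write M_i for S''(x_i). With h_i = 2, 1, 2 and divided differences Δ_i = -1, -2, 5/2, the continuity of S' gives the tridiagonal system
  2·M_0 + 6·M_1 + 1·M_2 = 6(Δ_1 - Δ_0) = -6
  1·M_1 + 6·M_2 + 2·M_3 = 6(Δ_2 - Δ_1) = 27
Clamped end conditions give two more equations: 2h_0·M_0 + h_0·M_1 = 6(Δ_0 - S'(0)) = 0 and h_2·M_2 + 2h_2·M_3 = 6(S'(5) - Δ_2) = 3.
Solving: M_0 = 37/32, M_1 = -37/16, M_2 = 89/16, M_3 = -65/32.
On [0, 2], S(x) = 2 - 1·x + 37/64·x² - 37/128·x³.
With x = 3/2: S(3/2) = 845/1024.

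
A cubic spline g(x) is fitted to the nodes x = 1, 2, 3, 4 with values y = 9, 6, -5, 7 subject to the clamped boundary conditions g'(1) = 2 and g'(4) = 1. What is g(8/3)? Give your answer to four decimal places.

-3.5407

With M_i denoting the second derivative at x_i, h_i = 1, 1, 1, and Δ_i = (y_(i+1) − y_i)/h_i = -3, -11, 12:
  1·M_0 + 4·M_1 + 1·M_2 = 6(Δ_1 - Δ_0) = -48
  1·M_1 + 4·M_2 + 1·M_3 = 6(Δ_2 - Δ_1) = 138
Clamped end conditions give two more equations: 2h_0·M_0 + h_0·M_1 = 6(Δ_0 - g'(1)) = -30 and h_2·M_2 + 2h_2·M_3 = 6(g'(4) - Δ_2) = -66.
Solving: M_0 = -34/15, M_1 = -382/15, M_2 = 842/15, M_3 = -916/15.
On [2, 3], g(x) = 6 - 178/15·(x - 2) - 191/15·(x - 2)² + 68/5·(x - 2)³.
With (x - 2) = 2/3: g(8/3) = -478/135.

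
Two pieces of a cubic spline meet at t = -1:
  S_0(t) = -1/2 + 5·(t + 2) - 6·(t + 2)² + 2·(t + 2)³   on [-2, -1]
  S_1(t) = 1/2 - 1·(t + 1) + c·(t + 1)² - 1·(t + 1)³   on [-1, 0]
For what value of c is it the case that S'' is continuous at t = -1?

0

S_0''(t) = -12 + 12·(t + 2), so S_0''(-1) = 0. On the right, S_1''(-1) = 2c, so c = 0.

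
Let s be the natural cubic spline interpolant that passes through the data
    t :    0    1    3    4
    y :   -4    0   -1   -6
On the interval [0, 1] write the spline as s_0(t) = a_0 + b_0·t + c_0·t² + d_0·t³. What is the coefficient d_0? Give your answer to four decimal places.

Let M_i = s''(x_i). Step sizes h_i = 1, 2, 1; slopes of the chords Δ_i = (y_(i+1) - y_i)/h_i = 4, -1/2, -5.
  1·M_0 + 6·M_1 + 2·M_2 = 6(Δ_1 - Δ_0) = -27
  2·M_1 + 6·M_2 + 1·M_3 = 6(Δ_2 - Δ_1) = -27
Natural end conditions: M_0 = M_3 = 0.
Forward elimination and back-substitution give M_0 = 0, M_1 = -27/8, M_2 = -27/8, M_3 = 0.
On [0, 1], with s_0(t) = a_0 + b_0·t + c_0·t² + d_0·t³: c_0 = M_0/2 = 0, d_0 = (M_1 - M_0)/(6h_0) = -9/16, b_0 = Δ_0 - h_0(2M_0 + M_1)/6 = 73/16.

-0.5625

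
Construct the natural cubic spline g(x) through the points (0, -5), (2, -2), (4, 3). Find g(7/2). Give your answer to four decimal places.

With M_i denoting the second derivative at x_i, h_i = 2, 2, and Δ_i = (y_(i+1) − y_i)/h_i = 3/2, 5/2:
  2·M_0 + 8·M_1 + 2·M_2 = 6(Δ_1 - Δ_0) = 6
Natural end conditions: M_0 = M_2 = 0.
Forward elimination and back-substitution give M_0 = 0, M_1 = 3/4, M_2 = 0.
On [2, 4], g(x) = -2 + 2·(x - 2) + 3/8·(x - 2)² - 1/16·(x - 2)³.
With (x - 2) = 3/2: g(7/2) = 209/128.

1.6328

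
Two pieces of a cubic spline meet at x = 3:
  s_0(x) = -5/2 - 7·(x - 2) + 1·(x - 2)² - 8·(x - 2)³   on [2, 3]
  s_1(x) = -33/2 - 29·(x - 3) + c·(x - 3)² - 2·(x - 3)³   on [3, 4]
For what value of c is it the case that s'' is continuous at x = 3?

s_0''(x) = 2 - 48·(x - 2), so s_0''(3) = -46. On the right, s_1''(3) = 2c, so c = -23.

-23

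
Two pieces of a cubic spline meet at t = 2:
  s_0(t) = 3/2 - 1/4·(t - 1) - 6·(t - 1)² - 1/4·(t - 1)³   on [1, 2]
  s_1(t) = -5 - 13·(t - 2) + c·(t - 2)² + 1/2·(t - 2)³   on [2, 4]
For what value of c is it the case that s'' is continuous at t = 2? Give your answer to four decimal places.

-6.7500

s_0''(t) = -12 - 3/2·(t - 1), so s_0''(2) = -27/2. On the right, s_1''(2) = 2c, so c = -27/4.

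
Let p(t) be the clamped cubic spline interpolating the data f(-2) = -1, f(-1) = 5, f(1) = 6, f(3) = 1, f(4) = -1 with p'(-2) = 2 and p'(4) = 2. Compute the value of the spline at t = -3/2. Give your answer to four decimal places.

Write σ_i for p''(x_i). With h_i = 1, 2, 2, 1 and divided differences Δ_i = 6, 1/2, -5/2, -2, the continuity of p' gives the tridiagonal system
  1·σ_0 + 6·σ_1 + 2·σ_2 = 6(Δ_1 - Δ_0) = -33
  2·σ_1 + 8·σ_2 + 2·σ_3 = 6(Δ_2 - Δ_1) = -18
  2·σ_2 + 6·σ_3 + 1·σ_4 = 6(Δ_3 - Δ_2) = 3
Clamped end conditions give two more equations: 2h_0·σ_0 + h_0·σ_1 = 6(Δ_0 - p'(-2)) = 24 and h_3·σ_3 + 2h_3·σ_4 = 6(p'(4) - Δ_3) = 24.
Hence σ_0 = 355/22, σ_1 = -91/11, σ_2 = 1/4, σ_3 = -19/11, σ_4 = 283/22.
On [-2, -1], p(t) = -1 + 2·(t + 2) + 355/44·(t + 2)² - 179/44·(t + 2)³.
With (t + 2) = 1/2: p(-3/2) = 531/352.

1.5085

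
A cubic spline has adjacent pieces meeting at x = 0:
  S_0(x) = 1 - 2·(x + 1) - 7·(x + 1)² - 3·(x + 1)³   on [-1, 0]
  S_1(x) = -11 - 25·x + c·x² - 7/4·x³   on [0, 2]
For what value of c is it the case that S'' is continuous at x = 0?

-16

S_0''(x) = -14 - 18·(x + 1), so S_0''(0) = -32. On the right, S_1''(0) = 2c, so c = -16.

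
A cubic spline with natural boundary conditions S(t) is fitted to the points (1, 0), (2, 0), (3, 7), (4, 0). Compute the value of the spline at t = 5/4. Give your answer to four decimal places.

-0.6563

With m_i denoting the second derivative at x_i, h_i = 1, 1, 1, and Δ_i = (y_(i+1) − y_i)/h_i = 0, 7, -7:
  1·m_0 + 4·m_1 + 1·m_2 = 6(Δ_1 - Δ_0) = 42
  1·m_1 + 4·m_2 + 1·m_3 = 6(Δ_2 - Δ_1) = -84
Natural end conditions: m_0 = m_3 = 0.
Forward elimination and back-substitution give m_0 = 0, m_1 = 84/5, m_2 = -126/5, m_3 = 0.
On [1, 2], S(t) = 0 - 14/5·(t - 1) + 0·(t - 1)² + 14/5·(t - 1)³.
With (t - 1) = 1/4: S(5/4) = -21/32.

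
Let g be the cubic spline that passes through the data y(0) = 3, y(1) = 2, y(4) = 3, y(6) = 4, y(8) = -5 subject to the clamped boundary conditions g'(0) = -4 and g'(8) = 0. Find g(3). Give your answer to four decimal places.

2.0910

Let M_i = g''(x_i). Step sizes h_i = 1, 3, 2, 2; slopes of the chords Δ_i = (y_(i+1) - y_i)/h_i = -1, 1/3, 1/2, -9/2.
  1·M_0 + 8·M_1 + 3·M_2 = 6(Δ_1 - Δ_0) = 8
  3·M_1 + 10·M_2 + 2·M_3 = 6(Δ_2 - Δ_1) = 1
  2·M_2 + 8·M_3 + 2·M_4 = 6(Δ_3 - Δ_2) = -30
Clamped end conditions give two more equations: 2h_0·M_0 + h_0·M_1 = 6(Δ_0 - g'(0)) = 18 and h_3·M_3 + 2h_3·M_4 = 6(g'(8) - Δ_3) = 27.
Solving: M_0 = 677/72, M_1 = -29/36, M_2 = 121/72, M_3 = -241/36, M_4 = 727/72.
On [1, 4], g(x) = 2 + 43/144·(x - 1) - 29/72·(x - 1)² + 179/1296·(x - 1)³.
With (x - 1) = 2: g(3) = 1355/648.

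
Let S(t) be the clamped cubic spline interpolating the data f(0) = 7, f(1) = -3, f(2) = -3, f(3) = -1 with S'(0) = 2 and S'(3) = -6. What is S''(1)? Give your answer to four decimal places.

26.6667

Let M_i = S''(x_i). Step sizes h_i = 1, 1, 1; slopes of the chords Δ_i = (y_(i+1) - y_i)/h_i = -10, 0, 2.
  1·M_0 + 4·M_1 + 1·M_2 = 6(Δ_1 - Δ_0) = 60
  1·M_1 + 4·M_2 + 1·M_3 = 6(Δ_2 - Δ_1) = 12
Clamped end conditions give two more equations: 2h_0·M_0 + h_0·M_1 = 6(Δ_0 - S'(0)) = -72 and h_2·M_2 + 2h_2·M_3 = 6(S'(3) - Δ_2) = -48.
Solving: M_0 = -148/3, M_1 = 80/3, M_2 = 8/3, M_3 = -76/3.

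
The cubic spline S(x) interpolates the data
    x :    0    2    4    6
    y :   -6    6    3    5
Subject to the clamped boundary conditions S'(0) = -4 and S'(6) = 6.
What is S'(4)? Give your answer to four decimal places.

Put M_i = S'' at the i-th knot. Here h = (2, 2, 2) and Δ = (6, -3/2, 1), so the interior equations h_(i-1)·M_(i-1) + 2(h_(i-1)+h_i)·M_i + h_i·M_(i+1) = 6(Δ_i − Δ_(i-1)) read
  2·M_0 + 8·M_1 + 2·M_2 = 6(Δ_1 - Δ_0) = -45
  2·M_1 + 8·M_2 + 2·M_3 = 6(Δ_2 - Δ_1) = 15
Clamped end conditions give two more equations: 2h_0·M_0 + h_0·M_1 = 6(Δ_0 - S'(0)) = 60 and h_2·M_2 + 2h_2·M_3 = 6(S'(6) - Δ_2) = 30.
Solving the tridiagonal system: M_0 = 125/6, M_1 = -35/3, M_2 = 10/3, M_3 = 35/6.
On [4, 6], S'(x) = b_2 + 2c_2·(x - 4) + 3d_2·(x - 4)² with b_2 = Δ_2 - h_2(2M_2 + M_3)/6 = -19/6, c_2 = M_2/2 = 5/3, d_2 = (M_3 - M_2)/(6h_2) = 5/24. So S'(4) = -19/6.

-3.1667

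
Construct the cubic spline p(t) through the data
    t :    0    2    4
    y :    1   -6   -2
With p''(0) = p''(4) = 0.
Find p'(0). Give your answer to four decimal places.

-4.8750

Write M_i for p''(x_i). With h_i = 2, 2 and divided differences Δ_i = -7/2, 2, the continuity of p' gives the tridiagonal system
  2·M_0 + 8·M_1 + 2·M_2 = 6(Δ_1 - Δ_0) = 33
Natural end conditions: M_0 = M_2 = 0.
Forward elimination and back-substitution give M_0 = 0, M_1 = 33/8, M_2 = 0.
On [0, 2], p'(t) = b_0 + 2c_0·t + 3d_0·t² with b_0 = Δ_0 - h_0(2M_0 + M_1)/6 = -39/8, c_0 = M_0/2 = 0, d_0 = (M_1 - M_0)/(6h_0) = 11/32. So p'(0) = -39/8.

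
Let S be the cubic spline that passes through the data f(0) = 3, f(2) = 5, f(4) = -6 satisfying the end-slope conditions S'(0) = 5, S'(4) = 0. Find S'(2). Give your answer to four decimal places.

Let m_i = S''(x_i). Step sizes h_i = 2, 2; slopes of the chords Δ_i = (y_(i+1) - y_i)/h_i = 1, -11/2.
  2·m_0 + 8·m_1 + 2·m_2 = 6(Δ_1 - Δ_0) = -39
Clamped end conditions give two more equations: 2h_0·m_0 + h_0·m_1 = 6(Δ_0 - S'(0)) = -24 and h_1·m_1 + 2h_1·m_2 = 6(S'(4) - Δ_1) = 33.
Forward elimination and back-substitution give m_0 = -19/8, m_1 = -29/4, m_2 = 95/8.
On [2, 4], S'(x) = b_1 + 2c_1·(x - 2) + 3d_1·(x - 2)² with b_1 = Δ_1 - h_1(2m_1 + m_2)/6 = -37/8, c_1 = m_1/2 = -29/8, d_1 = (m_2 - m_1)/(6h_1) = 51/32. So S'(2) = -37/8.

-4.6250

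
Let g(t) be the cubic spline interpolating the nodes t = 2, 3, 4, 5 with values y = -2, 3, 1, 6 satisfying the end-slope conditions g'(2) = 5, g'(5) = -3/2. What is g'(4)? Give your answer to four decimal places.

2.5333

Write M_i for g''(x_i). With h_i = 1, 1, 1 and divided differences Δ_i = 5, -2, 5, the continuity of g' gives the tridiagonal system
  1·M_0 + 4·M_1 + 1·M_2 = 6(Δ_1 - Δ_0) = -42
  1·M_1 + 4·M_2 + 1·M_3 = 6(Δ_2 - Δ_1) = 42
Clamped end conditions give two more equations: 2h_0·M_0 + h_0·M_1 = 6(Δ_0 - g'(2)) = 0 and h_2·M_2 + 2h_2·M_3 = 6(g'(5) - Δ_2) = -39.
Hence M_0 = 139/15, M_1 = -278/15, M_2 = 343/15, M_3 = -464/15.
On [4, 5], g'(t) = b_2 + 2c_2·(t - 4) + 3d_2·(t - 4)² with b_2 = Δ_2 - h_2(2M_2 + M_3)/6 = 38/15, c_2 = M_2/2 = 343/30, d_2 = (M_3 - M_2)/(6h_2) = -269/30. So g'(4) = 38/15.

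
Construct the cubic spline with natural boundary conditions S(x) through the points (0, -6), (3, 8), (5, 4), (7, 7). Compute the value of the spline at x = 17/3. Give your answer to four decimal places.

Put m_i = S'' at the i-th knot. Here h = (3, 2, 2) and Δ = (14/3, -2, 3/2), so the interior equations h_(i-1)·m_(i-1) + 2(h_(i-1)+h_i)·m_i + h_i·m_(i+1) = 6(Δ_i − Δ_(i-1)) read
  3·m_0 + 10·m_1 + 2·m_2 = 6(Δ_1 - Δ_0) = -40
  2·m_1 + 8·m_2 + 2·m_3 = 6(Δ_2 - Δ_1) = 21
Natural end conditions: m_0 = m_3 = 0.
Solving: m_0 = 0, m_1 = -181/38, m_2 = 145/38, m_3 = 0.
On [5, 7], S(x) = 4 - 119/114·(x - 5) + 145/76·(x - 5)² - 145/456·(x - 5)³.
With (x - 5) = 2/3: S(17/3) = 6245/1539.

4.0578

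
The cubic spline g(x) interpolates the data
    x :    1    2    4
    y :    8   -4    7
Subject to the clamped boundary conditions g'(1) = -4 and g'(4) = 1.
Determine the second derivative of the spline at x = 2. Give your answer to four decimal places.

Let M_i = g''(x_i). Step sizes h_i = 1, 2; slopes of the chords Δ_i = (y_(i+1) - y_i)/h_i = -12, 11/2.
  1·M_0 + 6·M_1 + 2·M_2 = 6(Δ_1 - Δ_0) = 105
Clamped end conditions give two more equations: 2h_0·M_0 + h_0·M_1 = 6(Δ_0 - g'(1)) = -48 and h_1·M_1 + 2h_1·M_2 = 6(g'(4) - Δ_1) = -27.
Solving the tridiagonal system: M_0 = -239/6, M_1 = 95/3, M_2 = -271/12.

31.6667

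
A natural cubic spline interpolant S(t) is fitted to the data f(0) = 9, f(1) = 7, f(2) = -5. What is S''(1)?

-15

Write M_i for S''(x_i). With h_i = 1, 1 and divided differences Δ_i = -2, -12, the continuity of S' gives the tridiagonal system
  1·M_0 + 4·M_1 + 1·M_2 = 6(Δ_1 - Δ_0) = -60
Natural end conditions: M_0 = M_2 = 0.
Solving the tridiagonal system: M_0 = 0, M_1 = -15, M_2 = 0.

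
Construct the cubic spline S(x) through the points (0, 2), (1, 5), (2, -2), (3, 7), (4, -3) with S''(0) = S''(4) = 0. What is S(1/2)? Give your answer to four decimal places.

5.0603

With σ_i denoting the second derivative at x_i, h_i = 1, 1, 1, 1, and Δ_i = (y_(i+1) − y_i)/h_i = 3, -7, 9, -10:
  1·σ_0 + 4·σ_1 + 1·σ_2 = 6(Δ_1 - Δ_0) = -60
  1·σ_1 + 4·σ_2 + 1·σ_3 = 6(Δ_2 - Δ_1) = 96
  1·σ_2 + 4·σ_3 + 1·σ_4 = 6(Δ_3 - Δ_2) = -114
Natural end conditions: σ_0 = σ_4 = 0.
Solving the tridiagonal system: σ_0 = 0, σ_1 = -699/28, σ_2 = 279/7, σ_3 = -1077/28, σ_4 = 0.
On [0, 1], S(x) = 2 + 401/56·x + 0·x² - 233/56·x³.
With x = 1/2: S(1/2) = 2267/448.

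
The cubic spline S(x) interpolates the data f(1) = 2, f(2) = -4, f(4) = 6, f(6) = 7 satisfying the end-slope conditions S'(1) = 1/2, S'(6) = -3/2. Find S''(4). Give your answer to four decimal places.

With σ_i denoting the second derivative at x_i, h_i = 1, 2, 2, and Δ_i = (y_(i+1) − y_i)/h_i = -6, 5, 1/2:
  1·σ_0 + 6·σ_1 + 2·σ_2 = 6(Δ_1 - Δ_0) = 66
  2·σ_1 + 8·σ_2 + 2·σ_3 = 6(Δ_2 - Δ_1) = -27
Clamped end conditions give two more equations: 2h_0·σ_0 + h_0·σ_1 = 6(Δ_0 - S'(1)) = -39 and h_2·σ_2 + 2h_2·σ_3 = 6(S'(6) - Δ_2) = -12.
Forward elimination and back-substitution give σ_0 = -662/23, σ_1 = 427/23, σ_2 = -191/23, σ_3 = 53/46.

-8.3043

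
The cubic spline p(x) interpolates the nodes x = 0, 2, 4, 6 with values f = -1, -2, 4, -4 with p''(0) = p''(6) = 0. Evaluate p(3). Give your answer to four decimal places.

1.5250

Put M_i = p'' at the i-th knot. Here h = (2, 2, 2) and Δ = (-1/2, 3, -4), so the interior equations h_(i-1)·M_(i-1) + 2(h_(i-1)+h_i)·M_i + h_i·M_(i+1) = 6(Δ_i − Δ_(i-1)) read
  2·M_0 + 8·M_1 + 2·M_2 = 6(Δ_1 - Δ_0) = 21
  2·M_1 + 8·M_2 + 2·M_3 = 6(Δ_2 - Δ_1) = -42
Natural end conditions: M_0 = M_3 = 0.
Hence M_0 = 0, M_1 = 21/5, M_2 = -63/10, M_3 = 0.
On [2, 4], p(x) = -2 + 23/10·(x - 2) + 21/10·(x - 2)² - 7/8·(x - 2)³.
With (x - 2) = 1: p(3) = 61/40.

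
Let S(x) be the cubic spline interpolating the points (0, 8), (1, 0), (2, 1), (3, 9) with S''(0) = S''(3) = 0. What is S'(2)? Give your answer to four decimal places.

5.4667

Put m_i = S'' at the i-th knot. Here h = (1, 1, 1) and Δ = (-8, 1, 8), so the interior equations h_(i-1)·m_(i-1) + 2(h_(i-1)+h_i)·m_i + h_i·m_(i+1) = 6(Δ_i − Δ_(i-1)) read
  1·m_0 + 4·m_1 + 1·m_2 = 6(Δ_1 - Δ_0) = 54
  1·m_1 + 4·m_2 + 1·m_3 = 6(Δ_2 - Δ_1) = 42
Natural end conditions: m_0 = m_3 = 0.
Solving: m_0 = 0, m_1 = 58/5, m_2 = 38/5, m_3 = 0.
On [2, 3], S'(x) = b_2 + 2c_2·(x - 2) + 3d_2·(x - 2)² with b_2 = Δ_2 - h_2(2m_2 + m_3)/6 = 82/15, c_2 = m_2/2 = 19/5, d_2 = (m_3 - m_2)/(6h_2) = -19/15. So S'(2) = 82/15.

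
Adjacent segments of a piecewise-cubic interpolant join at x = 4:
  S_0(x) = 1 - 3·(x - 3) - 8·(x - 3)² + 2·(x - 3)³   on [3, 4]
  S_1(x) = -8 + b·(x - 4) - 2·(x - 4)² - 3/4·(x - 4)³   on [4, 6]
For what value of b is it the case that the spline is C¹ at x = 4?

S_0'(x) = -3 - 16·(x - 3) + 6·(x - 3)², so S_0'(4) = -13. On the right, S_1'(4) = b, so b = -13.

-13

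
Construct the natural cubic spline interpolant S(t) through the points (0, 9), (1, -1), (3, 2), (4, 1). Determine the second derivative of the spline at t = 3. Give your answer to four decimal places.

-7.1250

Put m_i = S'' at the i-th knot. Here h = (1, 2, 1) and Δ = (-10, 3/2, -1), so the interior equations h_(i-1)·m_(i-1) + 2(h_(i-1)+h_i)·m_i + h_i·m_(i+1) = 6(Δ_i − Δ_(i-1)) read
  1·m_0 + 6·m_1 + 2·m_2 = 6(Δ_1 - Δ_0) = 69
  2·m_1 + 6·m_2 + 1·m_3 = 6(Δ_2 - Δ_1) = -15
Natural end conditions: m_0 = m_3 = 0.
Solving: m_0 = 0, m_1 = 111/8, m_2 = -57/8, m_3 = 0.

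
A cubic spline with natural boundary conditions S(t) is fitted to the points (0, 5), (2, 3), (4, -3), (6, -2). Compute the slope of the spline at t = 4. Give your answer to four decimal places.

Put m_i = S'' at the i-th knot. Here h = (2, 2, 2) and Δ = (-1, -3, 1/2), so the interior equations h_(i-1)·m_(i-1) + 2(h_(i-1)+h_i)·m_i + h_i·m_(i+1) = 6(Δ_i − Δ_(i-1)) read
  2·m_0 + 8·m_1 + 2·m_2 = 6(Δ_1 - Δ_0) = -12
  2·m_1 + 8·m_2 + 2·m_3 = 6(Δ_2 - Δ_1) = 21
Natural end conditions: m_0 = m_3 = 0.
Solving the tridiagonal system: m_0 = 0, m_1 = -23/10, m_2 = 16/5, m_3 = 0.
On [4, 6], S'(t) = b_2 + 2c_2·(t - 4) + 3d_2·(t - 4)² with b_2 = Δ_2 - h_2(2m_2 + m_3)/6 = -49/30, c_2 = m_2/2 = 8/5, d_2 = (m_3 - m_2)/(6h_2) = -4/15. So S'(4) = -49/30.

-1.6333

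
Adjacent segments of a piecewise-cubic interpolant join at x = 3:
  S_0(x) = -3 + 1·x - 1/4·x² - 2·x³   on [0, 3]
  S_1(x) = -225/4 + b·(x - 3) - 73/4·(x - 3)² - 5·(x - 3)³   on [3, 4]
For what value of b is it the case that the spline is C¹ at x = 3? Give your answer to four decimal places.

-54.5000

S_0'(x) = 1 - 1/2·x - 6·x², so S_0'(3) = -109/2. On the right, S_1'(3) = b, so b = -109/2.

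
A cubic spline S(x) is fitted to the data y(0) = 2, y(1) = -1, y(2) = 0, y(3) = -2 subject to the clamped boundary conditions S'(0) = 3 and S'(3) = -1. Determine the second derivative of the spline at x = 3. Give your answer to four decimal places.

8.1333

Write M_i for S''(x_i). With h_i = 1, 1, 1 and divided differences Δ_i = -3, 1, -2, the continuity of S' gives the tridiagonal system
  1·M_0 + 4·M_1 + 1·M_2 = 6(Δ_1 - Δ_0) = 24
  1·M_1 + 4·M_2 + 1·M_3 = 6(Δ_2 - Δ_1) = -18
Clamped end conditions give two more equations: 2h_0·M_0 + h_0·M_1 = 6(Δ_0 - S'(0)) = -36 and h_2·M_2 + 2h_2·M_3 = 6(S'(3) - Δ_2) = 6.
Solving the tridiagonal system: M_0 = -382/15, M_1 = 224/15, M_2 = -154/15, M_3 = 122/15.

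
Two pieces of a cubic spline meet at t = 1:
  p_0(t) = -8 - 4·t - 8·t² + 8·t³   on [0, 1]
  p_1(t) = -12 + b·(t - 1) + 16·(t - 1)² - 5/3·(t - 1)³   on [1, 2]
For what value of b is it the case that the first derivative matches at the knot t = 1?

p_0'(t) = -4 - 16·t + 24·t², so p_0'(1) = 4. On the right, p_1'(1) = b, so b = 4.

4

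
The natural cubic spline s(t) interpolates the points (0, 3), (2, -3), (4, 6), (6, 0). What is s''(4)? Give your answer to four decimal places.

-7.5000

Let M_i = s''(x_i). Step sizes h_i = 2, 2, 2; slopes of the chords Δ_i = (y_(i+1) - y_i)/h_i = -3, 9/2, -3.
  2·M_0 + 8·M_1 + 2·M_2 = 6(Δ_1 - Δ_0) = 45
  2·M_1 + 8·M_2 + 2·M_3 = 6(Δ_2 - Δ_1) = -45
Natural end conditions: M_0 = M_3 = 0.
Solving the tridiagonal system: M_0 = 0, M_1 = 15/2, M_2 = -15/2, M_3 = 0.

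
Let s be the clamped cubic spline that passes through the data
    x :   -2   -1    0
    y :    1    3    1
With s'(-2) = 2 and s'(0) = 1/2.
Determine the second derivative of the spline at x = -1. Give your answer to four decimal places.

-10.5000

Write M_i for s''(x_i). With h_i = 1, 1 and divided differences Δ_i = 2, -2, the continuity of s' gives the tridiagonal system
  1·M_0 + 4·M_1 + 1·M_2 = 6(Δ_1 - Δ_0) = -24
Clamped end conditions give two more equations: 2h_0·M_0 + h_0·M_1 = 6(Δ_0 - s'(-2)) = 0 and h_1·M_1 + 2h_1·M_2 = 6(s'(0) - Δ_1) = 15.
Solving the tridiagonal system: M_0 = 21/4, M_1 = -21/2, M_2 = 51/4.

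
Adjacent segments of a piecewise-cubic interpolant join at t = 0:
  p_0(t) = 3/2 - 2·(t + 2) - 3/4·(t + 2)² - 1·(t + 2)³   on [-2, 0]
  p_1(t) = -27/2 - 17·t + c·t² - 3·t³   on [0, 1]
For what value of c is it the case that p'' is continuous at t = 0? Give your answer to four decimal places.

-6.7500

p_0''(t) = -3/2 - 6·(t + 2), so p_0''(0) = -27/2. On the right, p_1''(0) = 2c, so c = -27/4.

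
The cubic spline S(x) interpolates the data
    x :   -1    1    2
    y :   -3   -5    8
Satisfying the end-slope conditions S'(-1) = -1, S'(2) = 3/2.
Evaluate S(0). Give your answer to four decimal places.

Put M_i = S'' at the i-th knot. Here h = (2, 1) and Δ = (-1, 13), so the interior equations h_(i-1)·M_(i-1) + 2(h_(i-1)+h_i)·M_i + h_i·M_(i+1) = 6(Δ_i − Δ_(i-1)) read
  2·M_0 + 6·M_1 + 1·M_2 = 6(Δ_1 - Δ_0) = 84
Clamped end conditions give two more equations: 2h_0·M_0 + h_0·M_1 = 6(Δ_0 - S'(-1)) = 0 and h_1·M_1 + 2h_1·M_2 = 6(S'(2) - Δ_1) = -69.
Forward elimination and back-substitution give M_0 = -79/6, M_1 = 79/3, M_2 = -143/3.
On [-1, 1], S(x) = -3 - 1·(x + 1) - 79/12·(x + 1)² + 79/24·(x + 1)³.
With (x + 1) = 1: S(0) = -175/24.

-7.2917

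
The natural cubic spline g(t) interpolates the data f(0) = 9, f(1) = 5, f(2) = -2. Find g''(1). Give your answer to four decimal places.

-4.5000

Let M_i = g''(x_i). Step sizes h_i = 1, 1; slopes of the chords Δ_i = (y_(i+1) - y_i)/h_i = -4, -7.
  1·M_0 + 4·M_1 + 1·M_2 = 6(Δ_1 - Δ_0) = -18
Natural end conditions: M_0 = M_2 = 0.
Hence M_0 = 0, M_1 = -9/2, M_2 = 0.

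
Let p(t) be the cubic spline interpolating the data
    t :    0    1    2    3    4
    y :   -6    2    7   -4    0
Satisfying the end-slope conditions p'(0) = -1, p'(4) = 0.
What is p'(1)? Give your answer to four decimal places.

11.6250

Put m_i = p'' at the i-th knot. Here h = (1, 1, 1, 1) and Δ = (8, 5, -11, 4), so the interior equations h_(i-1)·m_(i-1) + 2(h_(i-1)+h_i)·m_i + h_i·m_(i+1) = 6(Δ_i − Δ_(i-1)) read
  1·m_0 + 4·m_1 + 1·m_2 = 6(Δ_1 - Δ_0) = -18
  1·m_1 + 4·m_2 + 1·m_3 = 6(Δ_2 - Δ_1) = -96
  1·m_2 + 4·m_3 + 1·m_4 = 6(Δ_3 - Δ_2) = 90
Clamped end conditions give two more equations: 2h_0·m_0 + h_0·m_1 = 6(Δ_0 - p'(0)) = 54 and h_3·m_3 + 2h_3·m_4 = 6(p'(4) - Δ_3) = -24.
Forward elimination and back-substitution give m_0 = 115/4, m_1 = -7/2, m_2 = -131/4, m_3 = 77/2, m_4 = -125/4.
On [1, 2], p'(t) = b_1 + 2c_1·(t - 1) + 3d_1·(t - 1)² with b_1 = Δ_1 - h_1(2m_1 + m_2)/6 = 93/8, c_1 = m_1/2 = -7/4, d_1 = (m_2 - m_1)/(6h_1) = -39/8. So p'(1) = 93/8.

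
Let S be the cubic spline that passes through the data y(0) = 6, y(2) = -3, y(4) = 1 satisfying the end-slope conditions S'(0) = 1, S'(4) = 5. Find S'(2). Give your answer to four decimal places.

Put M_i = S'' at the i-th knot. Here h = (2, 2) and Δ = (-9/2, 2), so the interior equations h_(i-1)·M_(i-1) + 2(h_(i-1)+h_i)·M_i + h_i·M_(i+1) = 6(Δ_i − Δ_(i-1)) read
  2·M_0 + 8·M_1 + 2·M_2 = 6(Δ_1 - Δ_0) = 39
Clamped end conditions give two more equations: 2h_0·M_0 + h_0·M_1 = 6(Δ_0 - S'(0)) = -33 and h_1·M_1 + 2h_1·M_2 = 6(S'(4) - Δ_1) = 18.
Hence M_0 = -97/8, M_1 = 31/4, M_2 = 5/8.
On [2, 4], S'(t) = b_1 + 2c_1·(t - 2) + 3d_1·(t - 2)² with b_1 = Δ_1 - h_1(2M_1 + M_2)/6 = -27/8, c_1 = M_1/2 = 31/8, d_1 = (M_2 - M_1)/(6h_1) = -19/32. So S'(2) = -27/8.

-3.3750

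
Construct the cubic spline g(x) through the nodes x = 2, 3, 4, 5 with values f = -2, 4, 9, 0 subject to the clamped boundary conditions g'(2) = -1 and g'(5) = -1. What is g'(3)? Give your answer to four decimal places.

9.8000

Put M_i = g'' at the i-th knot. Here h = (1, 1, 1) and Δ = (6, 5, -9), so the interior equations h_(i-1)·M_(i-1) + 2(h_(i-1)+h_i)·M_i + h_i·M_(i+1) = 6(Δ_i − Δ_(i-1)) read
  1·M_0 + 4·M_1 + 1·M_2 = 6(Δ_1 - Δ_0) = -6
  1·M_1 + 4·M_2 + 1·M_3 = 6(Δ_2 - Δ_1) = -84
Clamped end conditions give two more equations: 2h_0·M_0 + h_0·M_1 = 6(Δ_0 - g'(2)) = 42 and h_2·M_2 + 2h_2·M_3 = 6(g'(5) - Δ_2) = 48.
Hence M_0 = 102/5, M_1 = 6/5, M_2 = -156/5, M_3 = 198/5.
On [3, 4], g'(x) = b_1 + 2c_1·(x - 3) + 3d_1·(x - 3)² with b_1 = Δ_1 - h_1(2M_1 + M_2)/6 = 49/5, c_1 = M_1/2 = 3/5, d_1 = (M_2 - M_1)/(6h_1) = -27/5. So g'(3) = 49/5.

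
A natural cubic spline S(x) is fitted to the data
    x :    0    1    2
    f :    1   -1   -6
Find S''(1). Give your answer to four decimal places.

-4.5000

Let M_i = S''(x_i). Step sizes h_i = 1, 1; slopes of the chords Δ_i = (y_(i+1) - y_i)/h_i = -2, -5.
  1·M_0 + 4·M_1 + 1·M_2 = 6(Δ_1 - Δ_0) = -18
Natural end conditions: M_0 = M_2 = 0.
Forward elimination and back-substitution give M_0 = 0, M_1 = -9/2, M_2 = 0.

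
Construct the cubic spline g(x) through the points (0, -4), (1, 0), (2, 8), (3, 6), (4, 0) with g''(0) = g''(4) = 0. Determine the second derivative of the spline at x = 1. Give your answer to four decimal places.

10.2857

Let M_i = g''(x_i). Step sizes h_i = 1, 1, 1, 1; slopes of the chords Δ_i = (y_(i+1) - y_i)/h_i = 4, 8, -2, -6.
  1·M_0 + 4·M_1 + 1·M_2 = 6(Δ_1 - Δ_0) = 24
  1·M_1 + 4·M_2 + 1·M_3 = 6(Δ_2 - Δ_1) = -60
  1·M_2 + 4·M_3 + 1·M_4 = 6(Δ_3 - Δ_2) = -24
Natural end conditions: M_0 = M_4 = 0.
Forward elimination and back-substitution give M_0 = 0, M_1 = 72/7, M_2 = -120/7, M_3 = -12/7, M_4 = 0.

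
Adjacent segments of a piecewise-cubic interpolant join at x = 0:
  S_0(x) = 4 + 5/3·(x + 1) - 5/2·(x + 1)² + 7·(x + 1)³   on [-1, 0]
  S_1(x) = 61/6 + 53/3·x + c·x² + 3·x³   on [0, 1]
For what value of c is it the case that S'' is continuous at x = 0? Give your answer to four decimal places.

S_0''(x) = -5 + 42·(x + 1), so S_0''(0) = 37. On the right, S_1''(0) = 2c, so c = 37/2.

18.5000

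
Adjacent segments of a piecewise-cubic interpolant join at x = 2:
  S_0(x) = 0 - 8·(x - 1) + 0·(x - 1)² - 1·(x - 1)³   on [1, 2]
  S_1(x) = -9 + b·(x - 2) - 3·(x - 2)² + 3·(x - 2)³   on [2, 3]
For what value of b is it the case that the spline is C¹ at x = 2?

-11

S_0'(x) = -8 + 0·(x - 1) - 3·(x - 1)², so S_0'(2) = -11. On the right, S_1'(2) = b, so b = -11.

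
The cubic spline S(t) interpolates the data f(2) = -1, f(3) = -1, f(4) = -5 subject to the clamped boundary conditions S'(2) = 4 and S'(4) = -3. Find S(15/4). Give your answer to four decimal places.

-4.1055

Put σ_i = S'' at the i-th knot. Here h = (1, 1) and Δ = (0, -4), so the interior equations h_(i-1)·σ_(i-1) + 2(h_(i-1)+h_i)·σ_i + h_i·σ_(i+1) = 6(Δ_i − Δ_(i-1)) read
  1·σ_0 + 4·σ_1 + 1·σ_2 = 6(Δ_1 - Δ_0) = -24
Clamped end conditions give two more equations: 2h_0·σ_0 + h_0·σ_1 = 6(Δ_0 - S'(2)) = -24 and h_1·σ_1 + 2h_1·σ_2 = 6(S'(4) - Δ_1) = 6.
Solving: σ_0 = -19/2, σ_1 = -5, σ_2 = 11/2.
On [3, 4], S(t) = -1 - 13/4·(t - 3) - 5/2·(t - 3)² + 7/4·(t - 3)³.
With (t - 3) = 3/4: S(15/4) = -1051/256.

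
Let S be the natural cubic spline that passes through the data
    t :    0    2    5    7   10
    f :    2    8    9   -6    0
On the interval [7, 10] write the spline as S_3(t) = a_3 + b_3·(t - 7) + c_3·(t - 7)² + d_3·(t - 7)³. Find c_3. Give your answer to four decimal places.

Write σ_i for S''(x_i). With h_i = 2, 3, 2, 3 and divided differences Δ_i = 3, 1/3, -15/2, 2, the continuity of S' gives the tridiagonal system
  2·σ_0 + 10·σ_1 + 3·σ_2 = 6(Δ_1 - Δ_0) = -16
  3·σ_1 + 10·σ_2 + 2·σ_3 = 6(Δ_2 - Δ_1) = -47
  2·σ_2 + 10·σ_3 + 3·σ_4 = 6(Δ_3 - Δ_2) = 57
Natural end conditions: σ_0 = σ_4 = 0.
Hence σ_0 = 0, σ_1 = 36/145, σ_2 = -536/87, σ_3 = 6031/870, σ_4 = 0.
On [7, 10], with S_3(t) = a_3 + b_3·(t - 7) + c_3·(t - 7)² + d_3·(t - 7)³: c_3 = σ_3/2 = 6031/1740, d_3 = (σ_4 - σ_3)/(6h_3) = -6031/15660, b_3 = Δ_3 - h_3(2σ_3 + σ_4)/6 = -4291/870.

3.4661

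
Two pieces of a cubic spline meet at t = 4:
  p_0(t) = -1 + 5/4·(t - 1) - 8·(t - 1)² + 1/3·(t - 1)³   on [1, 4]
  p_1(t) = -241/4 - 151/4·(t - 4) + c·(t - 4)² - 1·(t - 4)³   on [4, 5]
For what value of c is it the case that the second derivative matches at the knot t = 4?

p_0''(t) = -16 + 2·(t - 1), so p_0''(4) = -10. On the right, p_1''(4) = 2c, so c = -5.

-5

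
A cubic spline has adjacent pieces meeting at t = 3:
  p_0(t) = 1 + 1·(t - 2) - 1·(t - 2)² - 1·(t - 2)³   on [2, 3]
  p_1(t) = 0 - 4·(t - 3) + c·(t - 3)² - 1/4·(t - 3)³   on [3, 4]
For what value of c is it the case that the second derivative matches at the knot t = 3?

-4

p_0''(t) = -2 - 6·(t - 2), so p_0''(3) = -8. On the right, p_1''(3) = 2c, so c = -4.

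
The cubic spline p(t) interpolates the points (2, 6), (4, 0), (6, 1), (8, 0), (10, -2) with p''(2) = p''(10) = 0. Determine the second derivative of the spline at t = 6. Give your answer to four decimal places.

Put σ_i = p'' at the i-th knot. Here h = (2, 2, 2, 2) and Δ = (-3, 1/2, -1/2, -1), so the interior equations h_(i-1)·σ_(i-1) + 2(h_(i-1)+h_i)·σ_i + h_i·σ_(i+1) = 6(Δ_i − Δ_(i-1)) read
  2·σ_0 + 8·σ_1 + 2·σ_2 = 6(Δ_1 - Δ_0) = 21
  2·σ_1 + 8·σ_2 + 2·σ_3 = 6(Δ_2 - Δ_1) = -6
  2·σ_2 + 8·σ_3 + 2·σ_4 = 6(Δ_3 - Δ_2) = -3
Natural end conditions: σ_0 = σ_4 = 0.
Solving the tridiagonal system: σ_0 = 0, σ_1 = 3, σ_2 = -3/2, σ_3 = 0, σ_4 = 0.

-1.5000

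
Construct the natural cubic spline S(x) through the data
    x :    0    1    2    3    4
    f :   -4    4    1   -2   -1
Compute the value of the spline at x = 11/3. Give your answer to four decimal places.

-1.5926

With σ_i denoting the second derivative at x_i, h_i = 1, 1, 1, 1, and Δ_i = (y_(i+1) − y_i)/h_i = 8, -3, -3, 1:
  1·σ_0 + 4·σ_1 + 1·σ_2 = 6(Δ_1 - Δ_0) = -66
  1·σ_1 + 4·σ_2 + 1·σ_3 = 6(Δ_2 - Δ_1) = 0
  1·σ_2 + 4·σ_3 + 1·σ_4 = 6(Δ_3 - Δ_2) = 24
Natural end conditions: σ_0 = σ_4 = 0.
Solving: σ_0 = 0, σ_1 = -69/4, σ_2 = 3, σ_3 = 21/4, σ_4 = 0.
On [3, 4], S(x) = -2 - 3/4·(x - 3) + 21/8·(x - 3)² - 7/8·(x - 3)³.
With (x - 3) = 2/3: S(11/3) = -43/27.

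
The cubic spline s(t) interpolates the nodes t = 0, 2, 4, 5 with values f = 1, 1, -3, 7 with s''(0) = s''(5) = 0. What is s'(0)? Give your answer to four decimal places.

1.6364

Put σ_i = s'' at the i-th knot. Here h = (2, 2, 1) and Δ = (0, -2, 10), so the interior equations h_(i-1)·σ_(i-1) + 2(h_(i-1)+h_i)·σ_i + h_i·σ_(i+1) = 6(Δ_i − Δ_(i-1)) read
  2·σ_0 + 8·σ_1 + 2·σ_2 = 6(Δ_1 - Δ_0) = -12
  2·σ_1 + 6·σ_2 + 1·σ_3 = 6(Δ_2 - Δ_1) = 72
Natural end conditions: σ_0 = σ_3 = 0.
Solving the tridiagonal system: σ_0 = 0, σ_1 = -54/11, σ_2 = 150/11, σ_3 = 0.
On [0, 2], s'(t) = b_0 + 2c_0·t + 3d_0·t² with b_0 = Δ_0 - h_0(2σ_0 + σ_1)/6 = 18/11, c_0 = σ_0/2 = 0, d_0 = (σ_1 - σ_0)/(6h_0) = -9/22. So s'(0) = 18/11.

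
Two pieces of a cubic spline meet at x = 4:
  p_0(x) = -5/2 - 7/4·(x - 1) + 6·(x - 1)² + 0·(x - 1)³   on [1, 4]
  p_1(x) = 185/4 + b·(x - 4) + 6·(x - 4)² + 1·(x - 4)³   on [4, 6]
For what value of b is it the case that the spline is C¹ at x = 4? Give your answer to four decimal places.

p_0'(x) = -7/4 + 12·(x - 1) + 0·(x - 1)², so p_0'(4) = 137/4. On the right, p_1'(4) = b, so b = 137/4.

34.2500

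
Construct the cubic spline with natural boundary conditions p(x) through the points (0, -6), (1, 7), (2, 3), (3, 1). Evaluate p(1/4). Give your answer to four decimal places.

Put M_i = p'' at the i-th knot. Here h = (1, 1, 1) and Δ = (13, -4, -2), so the interior equations h_(i-1)·M_(i-1) + 2(h_(i-1)+h_i)·M_i + h_i·M_(i+1) = 6(Δ_i − Δ_(i-1)) read
  1·M_0 + 4·M_1 + 1·M_2 = 6(Δ_1 - Δ_0) = -102
  1·M_1 + 4·M_2 + 1·M_3 = 6(Δ_2 - Δ_1) = 12
Natural end conditions: M_0 = M_3 = 0.
Solving: M_0 = 0, M_1 = -28, M_2 = 10, M_3 = 0.
On [0, 1], p(x) = -6 + 53/3·x + 0·x² - 14/3·x³.
With x = 1/4: p(1/4) = -53/32.

-1.6563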